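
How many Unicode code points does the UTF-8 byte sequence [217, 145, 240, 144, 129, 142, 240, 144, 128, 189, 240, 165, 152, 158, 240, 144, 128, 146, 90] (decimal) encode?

6

Byte at offset 0: 0xD9 = 11011001 → 2-byte char (#1). Advance 2.
Byte at offset 2: 0xF0 = 11110000 → 4-byte char (#2). Advance 4.
Byte at offset 6: 0xF0 = 11110000 → 4-byte char (#3). Advance 4.
Byte at offset 10: 0xF0 = 11110000 → 4-byte char (#4). Advance 4.
Byte at offset 14: 0xF0 = 11110000 → 4-byte char (#5). Advance 4.
Byte at offset 18: 0x5A = 01011010 → 1-byte char (#6). Advance 1.
Reached end at offset 19 after 6 code points.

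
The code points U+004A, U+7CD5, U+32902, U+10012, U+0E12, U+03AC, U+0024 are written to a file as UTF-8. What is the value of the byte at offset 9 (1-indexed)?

1-indexed offset 9 is 0-indexed offset 8.
U+004A → 1-byte form 4A at offsets 0–0.
U+7CD5 → 3-byte form E7 B3 95 at offsets 1–3.
U+32902 → 4-byte form F0 B2 A4 82 at offsets 4–7.
U+10012 → 4-byte form F0 90 80 92 at offsets 8–11.
Offset 8 falls in char 4's range; it's byte 1 of F0 90 80 92 = 0xF0.

0xF0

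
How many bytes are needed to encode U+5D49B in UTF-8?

4

U+5D49B = 0x5D49B. UTF-8 uses 1 byte below 0x80, 2 below 0x800, 3 below 0x10000, 4 up to 0x10FFFF. 0x5D49B is in U+10000–U+10FFFF → 4 bytes.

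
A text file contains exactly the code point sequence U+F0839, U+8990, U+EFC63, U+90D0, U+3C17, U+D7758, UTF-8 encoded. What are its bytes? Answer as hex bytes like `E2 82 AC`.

F3 B0 A0 B9 E8 A6 90 F3 AF B1 A3 E9 83 90 E3 B0 97 F3 97 9D 98

U+F0839: 4-byte form → F3 B0 A0 B9.
U+8990: 3-byte form → E8 A6 90.
U+EFC63: 4-byte form → F3 AF B1 A3.
U+90D0: 3-byte form → E9 83 90.
U+3C17: 3-byte form → E3 B0 97.
U+D7758: 4-byte form → F3 97 9D 98.
Concatenated (21 bytes): F3 B0 A0 B9 E8 A6 90 F3 AF B1 A3 E9 83 90 E3 B0 97 F3 97 9D 98.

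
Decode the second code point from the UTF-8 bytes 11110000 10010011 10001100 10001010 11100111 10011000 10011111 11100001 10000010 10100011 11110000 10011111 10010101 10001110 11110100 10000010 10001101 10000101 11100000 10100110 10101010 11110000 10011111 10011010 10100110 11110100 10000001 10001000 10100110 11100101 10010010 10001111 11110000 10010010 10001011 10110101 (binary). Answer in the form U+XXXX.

Offset 0: leading byte 0xF0 = 11110000 → 4-byte char #1 = F0 93 8C 8A.
Offset 4: leading byte 0xE7 = 11100111 → 3-byte char #2 = E7 98 9F.
Leading byte 0xE7 = 11100111 matches 1110xxxx → 3-byte sequence.
Byte 1: 0xE7 = 11100111, payload 0111 (4 bits).
Byte 2: 0x98 = 10011000 (10xxxxxx ✓), payload 011000.
Byte 3: 0x9F = 10011111 (10xxxxxx ✓), payload 011111.
Concatenate: 0111011000011111 = 0x761F (16 bits → U+761F).

U+761F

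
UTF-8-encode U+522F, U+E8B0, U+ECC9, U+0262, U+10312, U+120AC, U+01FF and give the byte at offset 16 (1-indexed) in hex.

0xF0

1-indexed offset 16 is 0-indexed offset 15.
U+522F → 3-byte form E5 88 AF at offsets 0–2.
U+E8B0 → 3-byte form EE A2 B0 at offsets 3–5.
U+ECC9 → 3-byte form EE B3 89 at offsets 6–8.
U+0262 → 2-byte form C9 A2 at offsets 9–10.
U+10312 → 4-byte form F0 90 8C 92 at offsets 11–14.
U+120AC → 4-byte form F0 92 82 AC at offsets 15–18.
Offset 15 falls in char 6's range; it's byte 1 of F0 92 82 AC = 0xF0.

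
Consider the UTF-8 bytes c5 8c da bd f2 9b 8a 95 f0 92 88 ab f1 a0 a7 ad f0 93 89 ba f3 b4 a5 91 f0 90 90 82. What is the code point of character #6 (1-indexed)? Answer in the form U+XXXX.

U+1327A

Offset 0: leading byte 0xC5 = 11000101 → 2-byte char #1 = C5 8C.
Offset 2: leading byte 0xDA = 11011010 → 2-byte char #2 = DA BD.
Offset 4: leading byte 0xF2 = 11110010 → 4-byte char #3 = F2 9B 8A 95.
Offset 8: leading byte 0xF0 = 11110000 → 4-byte char #4 = F0 92 88 AB.
Offset 12: leading byte 0xF1 = 11110001 → 4-byte char #5 = F1 A0 A7 AD.
Offset 16: leading byte 0xF0 = 11110000 → 4-byte char #6 = F0 93 89 BA.
Leading byte 0xF0 = 11110000 matches 11110xxx → 4-byte sequence.
Byte 1: 0xF0 = 11110000, payload 000 (3 bits).
Byte 2: 0x93 = 10010011 (10xxxxxx ✓), payload 010011.
Byte 3: 0x89 = 10001001 (10xxxxxx ✓), payload 001001.
Byte 4: 0xBA = 10111010 (10xxxxxx ✓), payload 111010.
Concatenate: 000010011001001111010 = 0x1327A (21 bits → U+1327A).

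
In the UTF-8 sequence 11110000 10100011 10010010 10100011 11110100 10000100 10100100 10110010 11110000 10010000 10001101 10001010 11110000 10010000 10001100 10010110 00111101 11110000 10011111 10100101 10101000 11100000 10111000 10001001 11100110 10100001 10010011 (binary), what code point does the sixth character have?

Offset 0: leading byte 0xF0 = 11110000 → 4-byte char #1 = F0 A3 92 A3.
Offset 4: leading byte 0xF4 = 11110100 → 4-byte char #2 = F4 84 A4 B2.
Offset 8: leading byte 0xF0 = 11110000 → 4-byte char #3 = F0 90 8D 8A.
Offset 12: leading byte 0xF0 = 11110000 → 4-byte char #4 = F0 90 8C 96.
Offset 16: leading byte 0x3D = 00111101 → 1-byte char #5 = 3D.
Offset 17: leading byte 0xF0 = 11110000 → 4-byte char #6 = F0 9F A5 A8.
Leading byte 0xF0 = 11110000 matches 11110xxx → 4-byte sequence.
Byte 1: 0xF0 = 11110000, payload 000 (3 bits).
Byte 2: 0x9F = 10011111 (10xxxxxx ✓), payload 011111.
Byte 3: 0xA5 = 10100101 (10xxxxxx ✓), payload 100101.
Byte 4: 0xA8 = 10101000 (10xxxxxx ✓), payload 101000.
Concatenate: 000011111100101101000 = 0x1F968 (21 bits → U+1F968).

U+1F968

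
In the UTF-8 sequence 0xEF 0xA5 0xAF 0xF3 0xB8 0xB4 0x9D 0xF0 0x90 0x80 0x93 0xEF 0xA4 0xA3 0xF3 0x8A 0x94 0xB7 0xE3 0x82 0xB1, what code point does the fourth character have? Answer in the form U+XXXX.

U+F923

Offset 0: leading byte 0xEF = 11101111 → 3-byte char #1 = EF A5 AF.
Offset 3: leading byte 0xF3 = 11110011 → 4-byte char #2 = F3 B8 B4 9D.
Offset 7: leading byte 0xF0 = 11110000 → 4-byte char #3 = F0 90 80 93.
Offset 11: leading byte 0xEF = 11101111 → 3-byte char #4 = EF A4 A3.
Leading byte 0xEF = 11101111 matches 1110xxxx → 3-byte sequence.
Byte 1: 0xEF = 11101111, payload 1111 (4 bits).
Byte 2: 0xA4 = 10100100 (10xxxxxx ✓), payload 100100.
Byte 3: 0xA3 = 10100011 (10xxxxxx ✓), payload 100011.
Concatenate: 1111100100100011 = 0xF923 (16 bits → U+F923).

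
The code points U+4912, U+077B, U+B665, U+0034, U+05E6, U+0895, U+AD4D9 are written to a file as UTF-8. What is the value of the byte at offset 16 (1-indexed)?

1-indexed offset 16 is 0-indexed offset 15.
U+4912 → 3-byte form E4 A4 92 at offsets 0–2.
U+077B → 2-byte form DD BB at offsets 3–4.
U+B665 → 3-byte form EB 99 A5 at offsets 5–7.
U+0034 → 1-byte form 34 at offsets 8–8.
U+05E6 → 2-byte form D7 A6 at offsets 9–10.
U+0895 → 3-byte form E0 A2 95 at offsets 11–13.
U+AD4D9 → 4-byte form F2 AD 93 99 at offsets 14–17.
Offset 15 falls in char 7's range; it's byte 2 of F2 AD 93 99 = 0xAD.

0xAD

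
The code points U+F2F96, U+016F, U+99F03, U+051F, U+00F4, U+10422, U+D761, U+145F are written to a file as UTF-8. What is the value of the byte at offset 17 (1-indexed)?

0x90

1-indexed offset 17 is 0-indexed offset 16.
U+F2F96 → 4-byte form F3 B2 BE 96 at offsets 0–3.
U+016F → 2-byte form C5 AF at offsets 4–5.
U+99F03 → 4-byte form F2 99 BC 83 at offsets 6–9.
U+051F → 2-byte form D4 9F at offsets 10–11.
U+00F4 → 2-byte form C3 B4 at offsets 12–13.
U+10422 → 4-byte form F0 90 90 A2 at offsets 14–17.
Offset 16 falls in char 6's range; it's byte 3 of F0 90 90 A2 = 0x90.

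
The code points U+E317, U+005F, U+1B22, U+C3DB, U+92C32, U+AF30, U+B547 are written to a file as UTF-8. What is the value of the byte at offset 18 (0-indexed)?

0x95

U+E317 → 3-byte form EE 8C 97 at offsets 0–2.
U+005F → 1-byte form 5F at offsets 3–3.
U+1B22 → 3-byte form E1 AC A2 at offsets 4–6.
U+C3DB → 3-byte form EC 8F 9B at offsets 7–9.
U+92C32 → 4-byte form F2 92 B0 B2 at offsets 10–13.
U+AF30 → 3-byte form EA BC B0 at offsets 14–16.
U+B547 → 3-byte form EB 95 87 at offsets 17–19.
Offset 18 falls in char 7's range; it's byte 2 of EB 95 87 = 0x95.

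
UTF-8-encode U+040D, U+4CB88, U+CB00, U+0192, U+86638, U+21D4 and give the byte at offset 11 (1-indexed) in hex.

0x92

1-indexed offset 11 is 0-indexed offset 10.
U+040D → 2-byte form D0 8D at offsets 0–1.
U+4CB88 → 4-byte form F1 8C AE 88 at offsets 2–5.
U+CB00 → 3-byte form EC AC 80 at offsets 6–8.
U+0192 → 2-byte form C6 92 at offsets 9–10.
Offset 10 falls in char 4's range; it's byte 2 of C6 92 = 0x92.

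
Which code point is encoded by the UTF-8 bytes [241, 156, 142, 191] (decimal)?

Leading byte 0xF1 = 11110001 matches 11110xxx → 4-byte sequence.
Byte 1: 0xF1 = 11110001, payload 001 (3 bits).
Byte 2: 0x9C = 10011100 (10xxxxxx ✓), payload 011100.
Byte 3: 0x8E = 10001110 (10xxxxxx ✓), payload 001110.
Byte 4: 0xBF = 10111111 (10xxxxxx ✓), payload 111111.
Concatenate: 001011100001110111111 = 0x5C3BF (21 bits → U+5C3BF).

U+5C3BF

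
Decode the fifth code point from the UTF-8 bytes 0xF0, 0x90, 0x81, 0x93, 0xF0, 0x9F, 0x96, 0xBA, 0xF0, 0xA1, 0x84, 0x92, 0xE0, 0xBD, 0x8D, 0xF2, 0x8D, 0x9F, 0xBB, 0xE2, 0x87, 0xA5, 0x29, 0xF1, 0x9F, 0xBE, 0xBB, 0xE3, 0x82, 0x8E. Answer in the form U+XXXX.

U+8D7FB

Offset 0: leading byte 0xF0 = 11110000 → 4-byte char #1 = F0 90 81 93.
Offset 4: leading byte 0xF0 = 11110000 → 4-byte char #2 = F0 9F 96 BA.
Offset 8: leading byte 0xF0 = 11110000 → 4-byte char #3 = F0 A1 84 92.
Offset 12: leading byte 0xE0 = 11100000 → 3-byte char #4 = E0 BD 8D.
Offset 15: leading byte 0xF2 = 11110010 → 4-byte char #5 = F2 8D 9F BB.
Leading byte 0xF2 = 11110010 matches 11110xxx → 4-byte sequence.
Byte 1: 0xF2 = 11110010, payload 010 (3 bits).
Byte 2: 0x8D = 10001101 (10xxxxxx ✓), payload 001101.
Byte 3: 0x9F = 10011111 (10xxxxxx ✓), payload 011111.
Byte 4: 0xBB = 10111011 (10xxxxxx ✓), payload 111011.
Concatenate: 010001101011111111011 = 0x8D7FB (21 bits → U+8D7FB).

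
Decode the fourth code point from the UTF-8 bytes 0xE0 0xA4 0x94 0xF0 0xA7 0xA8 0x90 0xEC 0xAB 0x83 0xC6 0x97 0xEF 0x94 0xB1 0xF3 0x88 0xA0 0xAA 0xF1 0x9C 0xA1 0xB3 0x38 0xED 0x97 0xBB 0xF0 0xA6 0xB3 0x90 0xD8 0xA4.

U+0197

Offset 0: leading byte 0xE0 = 11100000 → 3-byte char #1 = E0 A4 94.
Offset 3: leading byte 0xF0 = 11110000 → 4-byte char #2 = F0 A7 A8 90.
Offset 7: leading byte 0xEC = 11101100 → 3-byte char #3 = EC AB 83.
Offset 10: leading byte 0xC6 = 11000110 → 2-byte char #4 = C6 97.
Leading byte 0xC6 = 11000110 matches 110xxxxx → 2-byte sequence.
Byte 1: 0xC6 = 11000110, payload 00110 (5 bits).
Byte 2: 0x97 = 10010111 (10xxxxxx ✓), payload 010111.
Concatenate: 00110010111 = 0x197 (11 bits → U+0197).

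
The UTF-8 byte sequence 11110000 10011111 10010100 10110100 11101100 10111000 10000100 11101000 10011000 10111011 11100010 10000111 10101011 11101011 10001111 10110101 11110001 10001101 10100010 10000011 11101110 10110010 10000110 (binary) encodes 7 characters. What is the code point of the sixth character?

Offset 0: leading byte 0xF0 = 11110000 → 4-byte char #1 = F0 9F 94 B4.
Offset 4: leading byte 0xEC = 11101100 → 3-byte char #2 = EC B8 84.
Offset 7: leading byte 0xE8 = 11101000 → 3-byte char #3 = E8 98 BB.
Offset 10: leading byte 0xE2 = 11100010 → 3-byte char #4 = E2 87 AB.
Offset 13: leading byte 0xEB = 11101011 → 3-byte char #5 = EB 8F B5.
Offset 16: leading byte 0xF1 = 11110001 → 4-byte char #6 = F1 8D A2 83.
Leading byte 0xF1 = 11110001 matches 11110xxx → 4-byte sequence.
Byte 1: 0xF1 = 11110001, payload 001 (3 bits).
Byte 2: 0x8D = 10001101 (10xxxxxx ✓), payload 001101.
Byte 3: 0xA2 = 10100010 (10xxxxxx ✓), payload 100010.
Byte 4: 0x83 = 10000011 (10xxxxxx ✓), payload 000011.
Concatenate: 001001101100010000011 = 0x4D883 (21 bits → U+4D883).

U+4D883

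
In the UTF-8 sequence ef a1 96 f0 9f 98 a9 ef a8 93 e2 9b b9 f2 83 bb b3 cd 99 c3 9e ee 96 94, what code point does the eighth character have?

Offset 0: leading byte 0xEF = 11101111 → 3-byte char #1 = EF A1 96.
Offset 3: leading byte 0xF0 = 11110000 → 4-byte char #2 = F0 9F 98 A9.
Offset 7: leading byte 0xEF = 11101111 → 3-byte char #3 = EF A8 93.
Offset 10: leading byte 0xE2 = 11100010 → 3-byte char #4 = E2 9B B9.
Offset 13: leading byte 0xF2 = 11110010 → 4-byte char #5 = F2 83 BB B3.
Offset 17: leading byte 0xCD = 11001101 → 2-byte char #6 = CD 99.
Offset 19: leading byte 0xC3 = 11000011 → 2-byte char #7 = C3 9E.
Offset 21: leading byte 0xEE = 11101110 → 3-byte char #8 = EE 96 94.
Leading byte 0xEE = 11101110 matches 1110xxxx → 3-byte sequence.
Byte 1: 0xEE = 11101110, payload 1110 (4 bits).
Byte 2: 0x96 = 10010110 (10xxxxxx ✓), payload 010110.
Byte 3: 0x94 = 10010100 (10xxxxxx ✓), payload 010100.
Concatenate: 1110010110010100 = 0xE594 (16 bits → U+E594).

U+E594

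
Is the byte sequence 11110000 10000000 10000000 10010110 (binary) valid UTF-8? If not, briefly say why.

invalid (overlong encoding)

Leading byte 0xF0 = 11110000 → 4-byte form.
Continuation bytes all match 10xxxxxx. Payload decodes to 0x16.
But 0x16 < 0x10000, the minimum for a 4-byte sequence — this is an overlong encoding.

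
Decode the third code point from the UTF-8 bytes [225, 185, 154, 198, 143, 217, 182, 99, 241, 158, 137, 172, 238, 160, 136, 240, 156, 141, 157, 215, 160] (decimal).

Offset 0: leading byte 0xE1 = 11100001 → 3-byte char #1 = E1 B9 9A.
Offset 3: leading byte 0xC6 = 11000110 → 2-byte char #2 = C6 8F.
Offset 5: leading byte 0xD9 = 11011001 → 2-byte char #3 = D9 B6.
Leading byte 0xD9 = 11011001 matches 110xxxxx → 2-byte sequence.
Byte 1: 0xD9 = 11011001, payload 11001 (5 bits).
Byte 2: 0xB6 = 10110110 (10xxxxxx ✓), payload 110110.
Concatenate: 11001110110 = 0x676 (11 bits → U+0676).

U+0676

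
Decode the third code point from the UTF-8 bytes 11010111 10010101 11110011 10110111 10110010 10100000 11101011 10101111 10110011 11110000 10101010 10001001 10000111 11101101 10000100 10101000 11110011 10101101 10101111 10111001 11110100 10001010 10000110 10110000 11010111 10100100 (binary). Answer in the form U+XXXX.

U+BBF3

Offset 0: leading byte 0xD7 = 11010111 → 2-byte char #1 = D7 95.
Offset 2: leading byte 0xF3 = 11110011 → 4-byte char #2 = F3 B7 B2 A0.
Offset 6: leading byte 0xEB = 11101011 → 3-byte char #3 = EB AF B3.
Leading byte 0xEB = 11101011 matches 1110xxxx → 3-byte sequence.
Byte 1: 0xEB = 11101011, payload 1011 (4 bits).
Byte 2: 0xAF = 10101111 (10xxxxxx ✓), payload 101111.
Byte 3: 0xB3 = 10110011 (10xxxxxx ✓), payload 110011.
Concatenate: 1011101111110011 = 0xBBF3 (16 bits → U+BBF3).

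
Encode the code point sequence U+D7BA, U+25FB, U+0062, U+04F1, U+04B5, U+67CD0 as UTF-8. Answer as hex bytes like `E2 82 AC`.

ED 9E BA E2 97 BB 62 D3 B1 D2 B5 F1 A7 B3 90

U+D7BA: 3-byte form → ED 9E BA.
U+25FB: 3-byte form → E2 97 BB.
U+0062: 1-byte form → 62.
U+04F1: 2-byte form → D3 B1.
U+04B5: 2-byte form → D2 B5.
U+67CD0: 4-byte form → F1 A7 B3 90.
Concatenated (15 bytes): ED 9E BA E2 97 BB 62 D3 B1 D2 B5 F1 A7 B3 90.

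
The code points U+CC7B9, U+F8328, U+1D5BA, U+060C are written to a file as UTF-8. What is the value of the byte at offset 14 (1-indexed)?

0x8C

1-indexed offset 14 is 0-indexed offset 13.
U+CC7B9 → 4-byte form F3 8C 9E B9 at offsets 0–3.
U+F8328 → 4-byte form F3 B8 8C A8 at offsets 4–7.
U+1D5BA → 4-byte form F0 9D 96 BA at offsets 8–11.
U+060C → 2-byte form D8 8C at offsets 12–13.
Offset 13 falls in char 4's range; it's byte 2 of D8 8C = 0x8C.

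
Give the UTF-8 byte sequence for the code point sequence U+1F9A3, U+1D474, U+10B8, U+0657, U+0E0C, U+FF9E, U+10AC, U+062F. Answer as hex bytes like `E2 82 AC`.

F0 9F A6 A3 F0 9D 91 B4 E1 82 B8 D9 97 E0 B8 8C EF BE 9E E1 82 AC D8 AF

U+1F9A3: 4-byte form → F0 9F A6 A3.
U+1D474: 4-byte form → F0 9D 91 B4.
U+10B8: 3-byte form → E1 82 B8.
U+0657: 2-byte form → D9 97.
U+0E0C: 3-byte form → E0 B8 8C.
U+FF9E: 3-byte form → EF BE 9E.
U+10AC: 3-byte form → E1 82 AC.
U+062F: 2-byte form → D8 AF.
Concatenated (24 bytes): F0 9F A6 A3 F0 9D 91 B4 E1 82 B8 D9 97 E0 B8 8C EF BE 9E E1 82 AC D8 AF.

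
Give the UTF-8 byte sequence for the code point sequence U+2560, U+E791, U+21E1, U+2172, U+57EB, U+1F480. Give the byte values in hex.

U+2560: 3-byte form → E2 95 A0.
U+E791: 3-byte form → EE 9E 91.
U+21E1: 3-byte form → E2 87 A1.
U+2172: 3-byte form → E2 85 B2.
U+57EB: 3-byte form → E5 9F AB.
U+1F480: 4-byte form → F0 9F 92 80.
Concatenated (19 bytes): E2 95 A0 EE 9E 91 E2 87 A1 E2 85 B2 E5 9F AB F0 9F 92 80.

E2 95 A0 EE 9E 91 E2 87 A1 E2 85 B2 E5 9F AB F0 9F 92 80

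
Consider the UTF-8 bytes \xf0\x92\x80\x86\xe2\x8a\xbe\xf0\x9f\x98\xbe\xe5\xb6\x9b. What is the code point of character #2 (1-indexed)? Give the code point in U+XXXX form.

Offset 0: leading byte 0xF0 = 11110000 → 4-byte char #1 = F0 92 80 86.
Offset 4: leading byte 0xE2 = 11100010 → 3-byte char #2 = E2 8A BE.
Leading byte 0xE2 = 11100010 matches 1110xxxx → 3-byte sequence.
Byte 1: 0xE2 = 11100010, payload 0010 (4 bits).
Byte 2: 0x8A = 10001010 (10xxxxxx ✓), payload 001010.
Byte 3: 0xBE = 10111110 (10xxxxxx ✓), payload 111110.
Concatenate: 0010001010111110 = 0x22BE (16 bits → U+22BE).

U+22BE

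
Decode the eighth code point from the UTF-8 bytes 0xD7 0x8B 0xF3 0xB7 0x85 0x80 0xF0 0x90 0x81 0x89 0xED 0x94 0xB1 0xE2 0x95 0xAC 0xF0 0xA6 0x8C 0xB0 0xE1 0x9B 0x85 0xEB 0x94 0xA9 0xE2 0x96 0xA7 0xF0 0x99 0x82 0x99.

Offset 0: leading byte 0xD7 = 11010111 → 2-byte char #1 = D7 8B.
Offset 2: leading byte 0xF3 = 11110011 → 4-byte char #2 = F3 B7 85 80.
Offset 6: leading byte 0xF0 = 11110000 → 4-byte char #3 = F0 90 81 89.
Offset 10: leading byte 0xED = 11101101 → 3-byte char #4 = ED 94 B1.
Offset 13: leading byte 0xE2 = 11100010 → 3-byte char #5 = E2 95 AC.
Offset 16: leading byte 0xF0 = 11110000 → 4-byte char #6 = F0 A6 8C B0.
Offset 20: leading byte 0xE1 = 11100001 → 3-byte char #7 = E1 9B 85.
Offset 23: leading byte 0xEB = 11101011 → 3-byte char #8 = EB 94 A9.
Leading byte 0xEB = 11101011 matches 1110xxxx → 3-byte sequence.
Byte 1: 0xEB = 11101011, payload 1011 (4 bits).
Byte 2: 0x94 = 10010100 (10xxxxxx ✓), payload 010100.
Byte 3: 0xA9 = 10101001 (10xxxxxx ✓), payload 101001.
Concatenate: 1011010100101001 = 0xB529 (16 bits → U+B529).

U+B529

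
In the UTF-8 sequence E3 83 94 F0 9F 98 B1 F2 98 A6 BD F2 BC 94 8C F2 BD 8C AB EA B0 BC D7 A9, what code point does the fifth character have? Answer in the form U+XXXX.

U+BD32B

Offset 0: leading byte 0xE3 = 11100011 → 3-byte char #1 = E3 83 94.
Offset 3: leading byte 0xF0 = 11110000 → 4-byte char #2 = F0 9F 98 B1.
Offset 7: leading byte 0xF2 = 11110010 → 4-byte char #3 = F2 98 A6 BD.
Offset 11: leading byte 0xF2 = 11110010 → 4-byte char #4 = F2 BC 94 8C.
Offset 15: leading byte 0xF2 = 11110010 → 4-byte char #5 = F2 BD 8C AB.
Leading byte 0xF2 = 11110010 matches 11110xxx → 4-byte sequence.
Byte 1: 0xF2 = 11110010, payload 010 (3 bits).
Byte 2: 0xBD = 10111101 (10xxxxxx ✓), payload 111101.
Byte 3: 0x8C = 10001100 (10xxxxxx ✓), payload 001100.
Byte 4: 0xAB = 10101011 (10xxxxxx ✓), payload 101011.
Concatenate: 010111101001100101011 = 0xBD32B (21 bits → U+BD32B).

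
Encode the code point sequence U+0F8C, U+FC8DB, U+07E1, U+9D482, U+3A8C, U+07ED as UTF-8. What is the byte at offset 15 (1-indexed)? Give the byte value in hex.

0xAA

1-indexed offset 15 is 0-indexed offset 14.
U+0F8C → 3-byte form E0 BE 8C at offsets 0–2.
U+FC8DB → 4-byte form F3 BC A3 9B at offsets 3–6.
U+07E1 → 2-byte form DF A1 at offsets 7–8.
U+9D482 → 4-byte form F2 9D 92 82 at offsets 9–12.
U+3A8C → 3-byte form E3 AA 8C at offsets 13–15.
Offset 14 falls in char 5's range; it's byte 2 of E3 AA 8C = 0xAA.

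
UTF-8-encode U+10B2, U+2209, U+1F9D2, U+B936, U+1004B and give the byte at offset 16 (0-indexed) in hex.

0x8B

U+10B2 → 3-byte form E1 82 B2 at offsets 0–2.
U+2209 → 3-byte form E2 88 89 at offsets 3–5.
U+1F9D2 → 4-byte form F0 9F A7 92 at offsets 6–9.
U+B936 → 3-byte form EB A4 B6 at offsets 10–12.
U+1004B → 4-byte form F0 90 81 8B at offsets 13–16.
Offset 16 falls in char 5's range; it's byte 4 of F0 90 81 8B = 0x8B.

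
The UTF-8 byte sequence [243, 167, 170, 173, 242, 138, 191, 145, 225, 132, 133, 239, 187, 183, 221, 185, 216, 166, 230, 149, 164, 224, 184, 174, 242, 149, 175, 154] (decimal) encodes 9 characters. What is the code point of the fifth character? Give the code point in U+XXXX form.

Offset 0: leading byte 0xF3 = 11110011 → 4-byte char #1 = F3 A7 AA AD.
Offset 4: leading byte 0xF2 = 11110010 → 4-byte char #2 = F2 8A BF 91.
Offset 8: leading byte 0xE1 = 11100001 → 3-byte char #3 = E1 84 85.
Offset 11: leading byte 0xEF = 11101111 → 3-byte char #4 = EF BB B7.
Offset 14: leading byte 0xDD = 11011101 → 2-byte char #5 = DD B9.
Leading byte 0xDD = 11011101 matches 110xxxxx → 2-byte sequence.
Byte 1: 0xDD = 11011101, payload 11101 (5 bits).
Byte 2: 0xB9 = 10111001 (10xxxxxx ✓), payload 111001.
Concatenate: 11101111001 = 0x779 (11 bits → U+0779).

U+0779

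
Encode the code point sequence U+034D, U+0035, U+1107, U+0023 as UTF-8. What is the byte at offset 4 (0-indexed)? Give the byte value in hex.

U+034D → 2-byte form CD 8D at offsets 0–1.
U+0035 → 1-byte form 35 at offsets 2–2.
U+1107 → 3-byte form E1 84 87 at offsets 3–5.
Offset 4 falls in char 3's range; it's byte 2 of E1 84 87 = 0x84.

0x84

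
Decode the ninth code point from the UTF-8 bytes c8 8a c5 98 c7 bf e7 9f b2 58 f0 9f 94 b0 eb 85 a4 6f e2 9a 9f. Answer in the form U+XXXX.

Offset 0: leading byte 0xC8 = 11001000 → 2-byte char #1 = C8 8A.
Offset 2: leading byte 0xC5 = 11000101 → 2-byte char #2 = C5 98.
Offset 4: leading byte 0xC7 = 11000111 → 2-byte char #3 = C7 BF.
Offset 6: leading byte 0xE7 = 11100111 → 3-byte char #4 = E7 9F B2.
Offset 9: leading byte 0x58 = 01011000 → 1-byte char #5 = 58.
Offset 10: leading byte 0xF0 = 11110000 → 4-byte char #6 = F0 9F 94 B0.
Offset 14: leading byte 0xEB = 11101011 → 3-byte char #7 = EB 85 A4.
Offset 17: leading byte 0x6F = 01101111 → 1-byte char #8 = 6F.
Offset 18: leading byte 0xE2 = 11100010 → 3-byte char #9 = E2 9A 9F.
Leading byte 0xE2 = 11100010 matches 1110xxxx → 3-byte sequence.
Byte 1: 0xE2 = 11100010, payload 0010 (4 bits).
Byte 2: 0x9A = 10011010 (10xxxxxx ✓), payload 011010.
Byte 3: 0x9F = 10011111 (10xxxxxx ✓), payload 011111.
Concatenate: 0010011010011111 = 0x269F (16 bits → U+269F).

U+269F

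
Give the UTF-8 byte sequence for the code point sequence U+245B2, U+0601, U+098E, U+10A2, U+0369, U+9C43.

U+245B2: 4-byte form → F0 A4 96 B2.
U+0601: 2-byte form → D8 81.
U+098E: 3-byte form → E0 A6 8E.
U+10A2: 3-byte form → E1 82 A2.
U+0369: 2-byte form → CD A9.
U+9C43: 3-byte form → E9 B1 83.
Concatenated (17 bytes): F0 A4 96 B2 D8 81 E0 A6 8E E1 82 A2 CD A9 E9 B1 83.

F0 A4 96 B2 D8 81 E0 A6 8E E1 82 A2 CD A9 E9 B1 83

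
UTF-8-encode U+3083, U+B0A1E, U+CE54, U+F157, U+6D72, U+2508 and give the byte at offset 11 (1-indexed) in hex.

1-indexed offset 11 is 0-indexed offset 10.
U+3083 → 3-byte form E3 82 83 at offsets 0–2.
U+B0A1E → 4-byte form F2 B0 A8 9E at offsets 3–6.
U+CE54 → 3-byte form EC B9 94 at offsets 7–9.
U+F157 → 3-byte form EF 85 97 at offsets 10–12.
Offset 10 falls in char 4's range; it's byte 1 of EF 85 97 = 0xEF.

0xEF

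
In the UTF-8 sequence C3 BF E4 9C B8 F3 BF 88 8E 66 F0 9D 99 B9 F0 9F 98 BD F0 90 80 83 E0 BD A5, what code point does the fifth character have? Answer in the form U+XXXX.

Offset 0: leading byte 0xC3 = 11000011 → 2-byte char #1 = C3 BF.
Offset 2: leading byte 0xE4 = 11100100 → 3-byte char #2 = E4 9C B8.
Offset 5: leading byte 0xF3 = 11110011 → 4-byte char #3 = F3 BF 88 8E.
Offset 9: leading byte 0x66 = 01100110 → 1-byte char #4 = 66.
Offset 10: leading byte 0xF0 = 11110000 → 4-byte char #5 = F0 9D 99 B9.
Leading byte 0xF0 = 11110000 matches 11110xxx → 4-byte sequence.
Byte 1: 0xF0 = 11110000, payload 000 (3 bits).
Byte 2: 0x9D = 10011101 (10xxxxxx ✓), payload 011101.
Byte 3: 0x99 = 10011001 (10xxxxxx ✓), payload 011001.
Byte 4: 0xB9 = 10111001 (10xxxxxx ✓), payload 111001.
Concatenate: 000011101011001111001 = 0x1D679 (21 bits → U+1D679).

U+1D679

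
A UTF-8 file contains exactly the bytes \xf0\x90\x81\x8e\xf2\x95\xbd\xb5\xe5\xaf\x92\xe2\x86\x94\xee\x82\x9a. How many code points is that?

5

Byte at offset 0: 0xF0 = 11110000 → 4-byte char (#1). Advance 4.
Byte at offset 4: 0xF2 = 11110010 → 4-byte char (#2). Advance 4.
Byte at offset 8: 0xE5 = 11100101 → 3-byte char (#3). Advance 3.
Byte at offset 11: 0xE2 = 11100010 → 3-byte char (#4). Advance 3.
Byte at offset 14: 0xEE = 11101110 → 3-byte char (#5). Advance 3.
Reached end at offset 17 after 5 code points.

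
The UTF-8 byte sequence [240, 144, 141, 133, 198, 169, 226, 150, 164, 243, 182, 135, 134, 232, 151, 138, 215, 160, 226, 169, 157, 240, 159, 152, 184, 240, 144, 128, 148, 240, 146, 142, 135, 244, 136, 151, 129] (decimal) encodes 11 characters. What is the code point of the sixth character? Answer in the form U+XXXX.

U+05E0

Offset 0: leading byte 0xF0 = 11110000 → 4-byte char #1 = F0 90 8D 85.
Offset 4: leading byte 0xC6 = 11000110 → 2-byte char #2 = C6 A9.
Offset 6: leading byte 0xE2 = 11100010 → 3-byte char #3 = E2 96 A4.
Offset 9: leading byte 0xF3 = 11110011 → 4-byte char #4 = F3 B6 87 86.
Offset 13: leading byte 0xE8 = 11101000 → 3-byte char #5 = E8 97 8A.
Offset 16: leading byte 0xD7 = 11010111 → 2-byte char #6 = D7 A0.
Leading byte 0xD7 = 11010111 matches 110xxxxx → 2-byte sequence.
Byte 1: 0xD7 = 11010111, payload 10111 (5 bits).
Byte 2: 0xA0 = 10100000 (10xxxxxx ✓), payload 100000.
Concatenate: 10111100000 = 0x5E0 (11 bits → U+05E0).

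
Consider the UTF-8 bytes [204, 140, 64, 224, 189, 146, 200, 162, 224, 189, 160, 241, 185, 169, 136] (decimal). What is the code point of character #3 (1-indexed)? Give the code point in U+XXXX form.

U+0F52

Offset 0: leading byte 0xCC = 11001100 → 2-byte char #1 = CC 8C.
Offset 2: leading byte 0x40 = 01000000 → 1-byte char #2 = 40.
Offset 3: leading byte 0xE0 = 11100000 → 3-byte char #3 = E0 BD 92.
Leading byte 0xE0 = 11100000 matches 1110xxxx → 3-byte sequence.
Byte 1: 0xE0 = 11100000, payload 0000 (4 bits).
Byte 2: 0xBD = 10111101 (10xxxxxx ✓), payload 111101.
Byte 3: 0x92 = 10010010 (10xxxxxx ✓), payload 010010.
Concatenate: 0000111101010010 = 0xF52 (16 bits → U+0F52).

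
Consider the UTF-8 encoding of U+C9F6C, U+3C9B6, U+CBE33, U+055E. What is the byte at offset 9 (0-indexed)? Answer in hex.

U+C9F6C → 4-byte form F3 89 BD AC at offsets 0–3.
U+3C9B6 → 4-byte form F0 BC A6 B6 at offsets 4–7.
U+CBE33 → 4-byte form F3 8B B8 B3 at offsets 8–11.
Offset 9 falls in char 3's range; it's byte 2 of F3 8B B8 B3 = 0x8B.

0x8B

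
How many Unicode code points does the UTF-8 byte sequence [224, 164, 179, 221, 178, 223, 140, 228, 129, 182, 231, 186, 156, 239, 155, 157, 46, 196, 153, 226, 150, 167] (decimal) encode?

Byte at offset 0: 0xE0 = 11100000 → 3-byte char (#1). Advance 3.
Byte at offset 3: 0xDD = 11011101 → 2-byte char (#2). Advance 2.
Byte at offset 5: 0xDF = 11011111 → 2-byte char (#3). Advance 2.
Byte at offset 7: 0xE4 = 11100100 → 3-byte char (#4). Advance 3.
Byte at offset 10: 0xE7 = 11100111 → 3-byte char (#5). Advance 3.
Byte at offset 13: 0xEF = 11101111 → 3-byte char (#6). Advance 3.
Byte at offset 16: 0x2E = 00101110 → 1-byte char (#7). Advance 1.
Byte at offset 17: 0xC4 = 11000100 → 2-byte char (#8). Advance 2.
Byte at offset 19: 0xE2 = 11100010 → 3-byte char (#9). Advance 3.
Reached end at offset 22 after 9 code points.

9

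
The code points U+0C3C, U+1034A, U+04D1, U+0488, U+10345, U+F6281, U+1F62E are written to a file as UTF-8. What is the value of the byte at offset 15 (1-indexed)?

1-indexed offset 15 is 0-indexed offset 14.
U+0C3C → 3-byte form E0 B0 BC at offsets 0–2.
U+1034A → 4-byte form F0 90 8D 8A at offsets 3–6.
U+04D1 → 2-byte form D3 91 at offsets 7–8.
U+0488 → 2-byte form D2 88 at offsets 9–10.
U+10345 → 4-byte form F0 90 8D 85 at offsets 11–14.
Offset 14 falls in char 5's range; it's byte 4 of F0 90 8D 85 = 0x85.

0x85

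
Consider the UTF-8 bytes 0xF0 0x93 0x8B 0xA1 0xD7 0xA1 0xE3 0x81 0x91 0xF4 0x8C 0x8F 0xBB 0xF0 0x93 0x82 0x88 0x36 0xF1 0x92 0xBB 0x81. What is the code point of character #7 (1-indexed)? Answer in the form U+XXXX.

U+52EC1

Offset 0: leading byte 0xF0 = 11110000 → 4-byte char #1 = F0 93 8B A1.
Offset 4: leading byte 0xD7 = 11010111 → 2-byte char #2 = D7 A1.
Offset 6: leading byte 0xE3 = 11100011 → 3-byte char #3 = E3 81 91.
Offset 9: leading byte 0xF4 = 11110100 → 4-byte char #4 = F4 8C 8F BB.
Offset 13: leading byte 0xF0 = 11110000 → 4-byte char #5 = F0 93 82 88.
Offset 17: leading byte 0x36 = 00110110 → 1-byte char #6 = 36.
Offset 18: leading byte 0xF1 = 11110001 → 4-byte char #7 = F1 92 BB 81.
Leading byte 0xF1 = 11110001 matches 11110xxx → 4-byte sequence.
Byte 1: 0xF1 = 11110001, payload 001 (3 bits).
Byte 2: 0x92 = 10010010 (10xxxxxx ✓), payload 010010.
Byte 3: 0xBB = 10111011 (10xxxxxx ✓), payload 111011.
Byte 4: 0x81 = 10000001 (10xxxxxx ✓), payload 000001.
Concatenate: 001010010111011000001 = 0x52EC1 (21 bits → U+52EC1).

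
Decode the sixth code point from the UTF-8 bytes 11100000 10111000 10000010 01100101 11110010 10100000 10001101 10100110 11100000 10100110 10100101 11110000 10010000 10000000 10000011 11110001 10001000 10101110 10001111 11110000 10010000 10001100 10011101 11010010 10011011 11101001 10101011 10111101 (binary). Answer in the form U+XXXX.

U+48B8F

Offset 0: leading byte 0xE0 = 11100000 → 3-byte char #1 = E0 B8 82.
Offset 3: leading byte 0x65 = 01100101 → 1-byte char #2 = 65.
Offset 4: leading byte 0xF2 = 11110010 → 4-byte char #3 = F2 A0 8D A6.
Offset 8: leading byte 0xE0 = 11100000 → 3-byte char #4 = E0 A6 A5.
Offset 11: leading byte 0xF0 = 11110000 → 4-byte char #5 = F0 90 80 83.
Offset 15: leading byte 0xF1 = 11110001 → 4-byte char #6 = F1 88 AE 8F.
Leading byte 0xF1 = 11110001 matches 11110xxx → 4-byte sequence.
Byte 1: 0xF1 = 11110001, payload 001 (3 bits).
Byte 2: 0x88 = 10001000 (10xxxxxx ✓), payload 001000.
Byte 3: 0xAE = 10101110 (10xxxxxx ✓), payload 101110.
Byte 4: 0x8F = 10001111 (10xxxxxx ✓), payload 001111.
Concatenate: 001001000101110001111 = 0x48B8F (21 bits → U+48B8F).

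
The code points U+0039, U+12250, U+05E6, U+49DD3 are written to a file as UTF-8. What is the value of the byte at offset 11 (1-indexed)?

0x93

1-indexed offset 11 is 0-indexed offset 10.
U+0039 → 1-byte form 39 at offsets 0–0.
U+12250 → 4-byte form F0 92 89 90 at offsets 1–4.
U+05E6 → 2-byte form D7 A6 at offsets 5–6.
U+49DD3 → 4-byte form F1 89 B7 93 at offsets 7–10.
Offset 10 falls in char 4's range; it's byte 4 of F1 89 B7 93 = 0x93.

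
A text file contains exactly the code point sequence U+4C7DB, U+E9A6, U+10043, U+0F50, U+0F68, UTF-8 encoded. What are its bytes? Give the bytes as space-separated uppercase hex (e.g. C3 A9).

F1 8C 9F 9B EE A6 A6 F0 90 81 83 E0 BD 90 E0 BD A8

U+4C7DB: 4-byte form → F1 8C 9F 9B.
U+E9A6: 3-byte form → EE A6 A6.
U+10043: 4-byte form → F0 90 81 83.
U+0F50: 3-byte form → E0 BD 90.
U+0F68: 3-byte form → E0 BD A8.
Concatenated (17 bytes): F1 8C 9F 9B EE A6 A6 F0 90 81 83 E0 BD 90 E0 BD A8.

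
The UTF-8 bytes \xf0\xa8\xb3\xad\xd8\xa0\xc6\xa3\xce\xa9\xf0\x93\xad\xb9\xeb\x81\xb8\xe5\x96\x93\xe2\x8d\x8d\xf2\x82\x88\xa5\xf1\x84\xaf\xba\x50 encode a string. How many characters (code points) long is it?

Byte at offset 0: 0xF0 = 11110000 → 4-byte char (#1). Advance 4.
Byte at offset 4: 0xD8 = 11011000 → 2-byte char (#2). Advance 2.
Byte at offset 6: 0xC6 = 11000110 → 2-byte char (#3). Advance 2.
Byte at offset 8: 0xCE = 11001110 → 2-byte char (#4). Advance 2.
Byte at offset 10: 0xF0 = 11110000 → 4-byte char (#5). Advance 4.
Byte at offset 14: 0xEB = 11101011 → 3-byte char (#6). Advance 3.
Byte at offset 17: 0xE5 = 11100101 → 3-byte char (#7). Advance 3.
Byte at offset 20: 0xE2 = 11100010 → 3-byte char (#8). Advance 3.
Byte at offset 23: 0xF2 = 11110010 → 4-byte char (#9). Advance 4.
Byte at offset 27: 0xF1 = 11110001 → 4-byte char (#10). Advance 4.
Byte at offset 31: 0x50 = 01010000 → 1-byte char (#11). Advance 1.
Reached end at offset 32 after 11 code points.

11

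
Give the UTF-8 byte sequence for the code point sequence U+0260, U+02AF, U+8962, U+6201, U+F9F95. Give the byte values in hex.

U+0260: 2-byte form → C9 A0.
U+02AF: 2-byte form → CA AF.
U+8962: 3-byte form → E8 A5 A2.
U+6201: 3-byte form → E6 88 81.
U+F9F95: 4-byte form → F3 B9 BE 95.
Concatenated (14 bytes): C9 A0 CA AF E8 A5 A2 E6 88 81 F3 B9 BE 95.

C9 A0 CA AF E8 A5 A2 E6 88 81 F3 B9 BE 95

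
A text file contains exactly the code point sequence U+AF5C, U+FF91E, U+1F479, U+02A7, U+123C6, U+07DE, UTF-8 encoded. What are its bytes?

EA BD 9C F3 BF A4 9E F0 9F 91 B9 CA A7 F0 92 8F 86 DF 9E

U+AF5C: 3-byte form → EA BD 9C.
U+FF91E: 4-byte form → F3 BF A4 9E.
U+1F479: 4-byte form → F0 9F 91 B9.
U+02A7: 2-byte form → CA A7.
U+123C6: 4-byte form → F0 92 8F 86.
U+07DE: 2-byte form → DF 9E.
Concatenated (19 bytes): EA BD 9C F3 BF A4 9E F0 9F 91 B9 CA A7 F0 92 8F 86 DF 9E.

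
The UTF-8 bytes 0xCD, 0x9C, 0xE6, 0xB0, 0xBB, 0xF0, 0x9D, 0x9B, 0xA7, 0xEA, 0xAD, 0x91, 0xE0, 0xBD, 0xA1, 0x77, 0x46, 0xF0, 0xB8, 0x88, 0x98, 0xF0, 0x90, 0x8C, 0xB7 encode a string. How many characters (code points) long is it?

Byte at offset 0: 0xCD = 11001101 → 2-byte char (#1). Advance 2.
Byte at offset 2: 0xE6 = 11100110 → 3-byte char (#2). Advance 3.
Byte at offset 5: 0xF0 = 11110000 → 4-byte char (#3). Advance 4.
Byte at offset 9: 0xEA = 11101010 → 3-byte char (#4). Advance 3.
Byte at offset 12: 0xE0 = 11100000 → 3-byte char (#5). Advance 3.
Byte at offset 15: 0x77 = 01110111 → 1-byte char (#6). Advance 1.
Byte at offset 16: 0x46 = 01000110 → 1-byte char (#7). Advance 1.
Byte at offset 17: 0xF0 = 11110000 → 4-byte char (#8). Advance 4.
Byte at offset 21: 0xF0 = 11110000 → 4-byte char (#9). Advance 4.
Reached end at offset 25 after 9 code points.

9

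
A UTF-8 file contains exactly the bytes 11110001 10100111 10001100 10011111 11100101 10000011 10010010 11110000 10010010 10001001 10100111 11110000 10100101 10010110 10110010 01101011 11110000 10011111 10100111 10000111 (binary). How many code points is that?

6

Byte at offset 0: 0xF1 = 11110001 → 4-byte char (#1). Advance 4.
Byte at offset 4: 0xE5 = 11100101 → 3-byte char (#2). Advance 3.
Byte at offset 7: 0xF0 = 11110000 → 4-byte char (#3). Advance 4.
Byte at offset 11: 0xF0 = 11110000 → 4-byte char (#4). Advance 4.
Byte at offset 15: 0x6B = 01101011 → 1-byte char (#5). Advance 1.
Byte at offset 16: 0xF0 = 11110000 → 4-byte char (#6). Advance 4.
Reached end at offset 20 after 6 code points.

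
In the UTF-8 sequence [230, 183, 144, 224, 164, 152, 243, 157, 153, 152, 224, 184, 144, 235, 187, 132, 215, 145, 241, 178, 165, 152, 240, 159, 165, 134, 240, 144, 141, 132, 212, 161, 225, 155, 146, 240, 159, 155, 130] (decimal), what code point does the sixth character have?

Offset 0: leading byte 0xE6 = 11100110 → 3-byte char #1 = E6 B7 90.
Offset 3: leading byte 0xE0 = 11100000 → 3-byte char #2 = E0 A4 98.
Offset 6: leading byte 0xF3 = 11110011 → 4-byte char #3 = F3 9D 99 98.
Offset 10: leading byte 0xE0 = 11100000 → 3-byte char #4 = E0 B8 90.
Offset 13: leading byte 0xEB = 11101011 → 3-byte char #5 = EB BB 84.
Offset 16: leading byte 0xD7 = 11010111 → 2-byte char #6 = D7 91.
Leading byte 0xD7 = 11010111 matches 110xxxxx → 2-byte sequence.
Byte 1: 0xD7 = 11010111, payload 10111 (5 bits).
Byte 2: 0x91 = 10010001 (10xxxxxx ✓), payload 010001.
Concatenate: 10111010001 = 0x5D1 (11 bits → U+05D1).

U+05D1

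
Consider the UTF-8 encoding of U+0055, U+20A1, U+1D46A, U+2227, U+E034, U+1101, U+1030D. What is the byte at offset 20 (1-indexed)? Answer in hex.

1-indexed offset 20 is 0-indexed offset 19.
U+0055 → 1-byte form 55 at offsets 0–0.
U+20A1 → 3-byte form E2 82 A1 at offsets 1–3.
U+1D46A → 4-byte form F0 9D 91 AA at offsets 4–7.
U+2227 → 3-byte form E2 88 A7 at offsets 8–10.
U+E034 → 3-byte form EE 80 B4 at offsets 11–13.
U+1101 → 3-byte form E1 84 81 at offsets 14–16.
U+1030D → 4-byte form F0 90 8C 8D at offsets 17–20.
Offset 19 falls in char 7's range; it's byte 3 of F0 90 8C 8D = 0x8C.

0x8C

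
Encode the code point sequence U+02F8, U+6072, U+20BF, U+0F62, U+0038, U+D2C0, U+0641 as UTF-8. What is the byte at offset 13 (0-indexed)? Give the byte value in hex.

0x8B

U+02F8 → 2-byte form CB B8 at offsets 0–1.
U+6072 → 3-byte form E6 81 B2 at offsets 2–4.
U+20BF → 3-byte form E2 82 BF at offsets 5–7.
U+0F62 → 3-byte form E0 BD A2 at offsets 8–10.
U+0038 → 1-byte form 38 at offsets 11–11.
U+D2C0 → 3-byte form ED 8B 80 at offsets 12–14.
Offset 13 falls in char 6's range; it's byte 2 of ED 8B 80 = 0x8B.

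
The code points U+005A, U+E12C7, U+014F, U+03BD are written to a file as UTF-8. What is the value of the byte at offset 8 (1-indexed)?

1-indexed offset 8 is 0-indexed offset 7.
U+005A → 1-byte form 5A at offsets 0–0.
U+E12C7 → 4-byte form F3 A1 8B 87 at offsets 1–4.
U+014F → 2-byte form C5 8F at offsets 5–6.
U+03BD → 2-byte form CE BD at offsets 7–8.
Offset 7 falls in char 4's range; it's byte 1 of CE BD = 0xCE.

0xCE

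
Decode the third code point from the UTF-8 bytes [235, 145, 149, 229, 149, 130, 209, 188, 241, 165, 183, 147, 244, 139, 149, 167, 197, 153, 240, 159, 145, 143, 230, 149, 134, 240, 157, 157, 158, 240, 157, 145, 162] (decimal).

Offset 0: leading byte 0xEB = 11101011 → 3-byte char #1 = EB 91 95.
Offset 3: leading byte 0xE5 = 11100101 → 3-byte char #2 = E5 95 82.
Offset 6: leading byte 0xD1 = 11010001 → 2-byte char #3 = D1 BC.
Leading byte 0xD1 = 11010001 matches 110xxxxx → 2-byte sequence.
Byte 1: 0xD1 = 11010001, payload 10001 (5 bits).
Byte 2: 0xBC = 10111100 (10xxxxxx ✓), payload 111100.
Concatenate: 10001111100 = 0x47C (11 bits → U+047C).

U+047C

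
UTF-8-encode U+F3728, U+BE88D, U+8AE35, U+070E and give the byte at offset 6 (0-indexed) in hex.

0xA2

U+F3728 → 4-byte form F3 B3 9C A8 at offsets 0–3.
U+BE88D → 4-byte form F2 BE A2 8D at offsets 4–7.
Offset 6 falls in char 2's range; it's byte 3 of F2 BE A2 8D = 0xA2.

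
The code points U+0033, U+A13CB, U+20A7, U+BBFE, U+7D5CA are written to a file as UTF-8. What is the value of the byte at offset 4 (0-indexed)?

0x8B

U+0033 → 1-byte form 33 at offsets 0–0.
U+A13CB → 4-byte form F2 A1 8F 8B at offsets 1–4.
Offset 4 falls in char 2's range; it's byte 4 of F2 A1 8F 8B = 0x8B.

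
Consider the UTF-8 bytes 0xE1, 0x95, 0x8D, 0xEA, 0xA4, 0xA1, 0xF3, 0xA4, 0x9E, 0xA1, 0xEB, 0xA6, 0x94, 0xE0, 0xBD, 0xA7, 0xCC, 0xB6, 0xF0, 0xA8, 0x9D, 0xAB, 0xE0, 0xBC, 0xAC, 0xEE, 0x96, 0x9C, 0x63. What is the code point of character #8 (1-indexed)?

U+0F2C

Offset 0: leading byte 0xE1 = 11100001 → 3-byte char #1 = E1 95 8D.
Offset 3: leading byte 0xEA = 11101010 → 3-byte char #2 = EA A4 A1.
Offset 6: leading byte 0xF3 = 11110011 → 4-byte char #3 = F3 A4 9E A1.
Offset 10: leading byte 0xEB = 11101011 → 3-byte char #4 = EB A6 94.
Offset 13: leading byte 0xE0 = 11100000 → 3-byte char #5 = E0 BD A7.
Offset 16: leading byte 0xCC = 11001100 → 2-byte char #6 = CC B6.
Offset 18: leading byte 0xF0 = 11110000 → 4-byte char #7 = F0 A8 9D AB.
Offset 22: leading byte 0xE0 = 11100000 → 3-byte char #8 = E0 BC AC.
Leading byte 0xE0 = 11100000 matches 1110xxxx → 3-byte sequence.
Byte 1: 0xE0 = 11100000, payload 0000 (4 bits).
Byte 2: 0xBC = 10111100 (10xxxxxx ✓), payload 111100.
Byte 3: 0xAC = 10101100 (10xxxxxx ✓), payload 101100.
Concatenate: 0000111100101100 = 0xF2C (16 bits → U+0F2C).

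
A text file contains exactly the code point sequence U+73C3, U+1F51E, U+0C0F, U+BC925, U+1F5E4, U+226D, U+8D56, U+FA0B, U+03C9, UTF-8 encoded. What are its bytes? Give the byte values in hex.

E7 8F 83 F0 9F 94 9E E0 B0 8F F2 BC A4 A5 F0 9F 97 A4 E2 89 AD E8 B5 96 EF A8 8B CF 89

U+73C3: 3-byte form → E7 8F 83.
U+1F51E: 4-byte form → F0 9F 94 9E.
U+0C0F: 3-byte form → E0 B0 8F.
U+BC925: 4-byte form → F2 BC A4 A5.
U+1F5E4: 4-byte form → F0 9F 97 A4.
U+226D: 3-byte form → E2 89 AD.
U+8D56: 3-byte form → E8 B5 96.
U+FA0B: 3-byte form → EF A8 8B.
U+03C9: 2-byte form → CF 89.
Concatenated (29 bytes): E7 8F 83 F0 9F 94 9E E0 B0 8F F2 BC A4 A5 F0 9F 97 A4 E2 89 AD E8 B5 96 EF A8 8B CF 89.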